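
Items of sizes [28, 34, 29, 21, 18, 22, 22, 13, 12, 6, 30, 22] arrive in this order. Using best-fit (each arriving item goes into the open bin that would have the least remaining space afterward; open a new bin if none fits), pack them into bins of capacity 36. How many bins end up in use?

9

  28 → bin 1 (new)  [load 28/36]
  34 → bin 2 (new)  [load 34/36]
  29 → bin 3 (new)  [load 29/36]
  21 → bin 4 (new)  [load 21/36]
  18 → bin 5 (new)  [load 18/36]
  22 → bin 6 (new)  [load 22/36]
  22 → bin 7 (new)  [load 22/36]
  13 → bin 6  [load 35/36]
  12 → bin 7  [load 34/36]
  6 → bin 3  [load 35/36]
  30 → bin 8 (new)  [load 30/36]
  22 → bin 9 (new)  [load 22/36]
9 bins opened.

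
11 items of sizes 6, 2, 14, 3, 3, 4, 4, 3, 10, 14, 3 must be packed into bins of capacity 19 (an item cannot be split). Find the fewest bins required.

4

Total = 14 + 14 + 10 + 6 + 4 + 4 + 3 + 3 + 3 + 3 + 2 = 66.
Lower bound: ⌈66/19⌉ = 4 bins.
A packing using 4 bins:
  bin 1: 14 + 4 = 18
  bin 2: 14 + 4 = 18
  bin 3: 10 + 6 + 3 = 19
  bin 4: 3 + 3 + 3 + 2 = 11
This matches the lower bound, so 4 is optimal.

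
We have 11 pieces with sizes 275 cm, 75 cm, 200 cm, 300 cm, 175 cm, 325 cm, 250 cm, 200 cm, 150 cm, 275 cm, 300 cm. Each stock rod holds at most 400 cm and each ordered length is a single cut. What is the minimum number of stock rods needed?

Total = 325 + 300 + 300 + 275 + 275 + 250 + 200 + 200 + 175 + 150 + 75 = 2525 cm.
Lower bound: ⌈2525/400⌉ = 7 stock rods.
A packing using 8 stock rods:
  stock rod 1: 325 + 75 = 400
  stock rod 2: 300 = 300
  stock rod 3: 300 = 300
  stock rod 4: 275 = 275
  stock rod 5: 275 = 275
  stock rod 6: 250 + 150 = 400
  stock rod 7: 200 + 200 = 400
  stock rod 8: 175 = 175
No arrangement into 7 stock rods stays within capacity, so 8 is optimal.

8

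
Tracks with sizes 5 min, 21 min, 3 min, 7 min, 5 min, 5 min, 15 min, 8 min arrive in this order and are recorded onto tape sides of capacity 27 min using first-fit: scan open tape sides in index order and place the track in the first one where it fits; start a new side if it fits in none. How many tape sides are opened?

3

  5 → side 1 (new)  [load 5/27]
  21 → side 1  [load 26/27]
  3 → side 2 (new)  [load 3/27]
  7 → side 2  [load 10/27]
  5 → side 2  [load 15/27]
  5 → side 2  [load 20/27]
  15 → side 3 (new)  [load 15/27]
  8 → side 3  [load 23/27]
3 tape sides opened.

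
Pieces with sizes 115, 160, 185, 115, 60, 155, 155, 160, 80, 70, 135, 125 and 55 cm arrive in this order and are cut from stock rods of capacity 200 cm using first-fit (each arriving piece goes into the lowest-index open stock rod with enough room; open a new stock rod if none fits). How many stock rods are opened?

9

  115 → stock rod 1 (new)  [load 115/200]
  160 → stock rod 2 (new)  [load 160/200]
  185 → stock rod 3 (new)  [load 185/200]
  115 → stock rod 4 (new)  [load 115/200]
  60 → stock rod 1  [load 175/200]
  155 → stock rod 5 (new)  [load 155/200]
  155 → stock rod 6 (new)  [load 155/200]
  160 → stock rod 7 (new)  [load 160/200]
  80 → stock rod 4  [load 195/200]
  70 → stock rod 8 (new)  [load 70/200]
  135 → stock rod 9 (new)  [load 135/200]
  125 → stock rod 8  [load 195/200]
  55 → stock rod 9  [load 190/200]
9 stock rods opened.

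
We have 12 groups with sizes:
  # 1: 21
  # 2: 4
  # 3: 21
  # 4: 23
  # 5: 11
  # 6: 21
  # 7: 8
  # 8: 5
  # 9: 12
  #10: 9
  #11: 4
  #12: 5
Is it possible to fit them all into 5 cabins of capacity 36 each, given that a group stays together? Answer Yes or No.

Yes

A valid assignment using 5 cabins:
  cabin 1: 23 + 12 = 35
  cabin 2: 21 + 11 + 4 = 36
  cabin 3: 21 + 9 + 5 = 35
  cabin 4: 21 + 8 + 5 = 34
  cabin 5: 4 = 4
Every load is within 36, so 5 cabins suffice.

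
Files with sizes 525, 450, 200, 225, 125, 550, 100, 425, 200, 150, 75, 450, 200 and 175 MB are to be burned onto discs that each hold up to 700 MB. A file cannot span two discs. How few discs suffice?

Total = 550 + 525 + 450 + 450 + 425 + 225 + 200 + 200 + 200 + 175 + 150 + 125 + 100 + 75 = 3850 MB.
Lower bound: ⌈3850/700⌉ = 6 discs.
A packing using 6 discs:
  disc 1: 550 + 150 = 700
  disc 2: 525 + 175 = 700
  disc 3: 450 + 225 = 675
  disc 4: 450 + 200 = 650
  disc 5: 425 + 200 + 75 = 700
  disc 6: 200 + 125 + 100 = 425
This matches the lower bound, so 6 is optimal.

6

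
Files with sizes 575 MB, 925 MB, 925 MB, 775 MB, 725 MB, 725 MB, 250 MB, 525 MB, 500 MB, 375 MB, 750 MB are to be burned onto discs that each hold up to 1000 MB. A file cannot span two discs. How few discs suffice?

9

Total = 925 + 925 + 775 + 750 + 725 + 725 + 575 + 525 + 500 + 375 + 250 = 7050 MB.
Lower bound: ⌈7050/1000⌉ = 8 discs.
A packing using 9 discs:
  disc 1: 925 = 925
  disc 2: 925 = 925
  disc 3: 775 = 775
  disc 4: 750 + 250 = 1000
  disc 5: 725 = 725
  disc 6: 725 = 725
  disc 7: 575 + 375 = 950
  disc 8: 525 = 525
  disc 9: 500 = 500
No arrangement into 8 discs stays within capacity, so 9 is optimal.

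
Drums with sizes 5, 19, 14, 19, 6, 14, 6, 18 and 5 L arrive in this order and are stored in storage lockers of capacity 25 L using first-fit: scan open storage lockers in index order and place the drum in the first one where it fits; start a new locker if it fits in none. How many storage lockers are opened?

  5 → locker 1 (new)  [load 5/25]
  19 → locker 1  [load 24/25]
  14 → locker 2 (new)  [load 14/25]
  19 → locker 3 (new)  [load 19/25]
  6 → locker 2  [load 20/25]
  14 → locker 4 (new)  [load 14/25]
  6 → locker 3  [load 25/25]
  18 → locker 5 (new)  [load 18/25]
  5 → locker 2  [load 25/25]
5 storage lockers opened.

5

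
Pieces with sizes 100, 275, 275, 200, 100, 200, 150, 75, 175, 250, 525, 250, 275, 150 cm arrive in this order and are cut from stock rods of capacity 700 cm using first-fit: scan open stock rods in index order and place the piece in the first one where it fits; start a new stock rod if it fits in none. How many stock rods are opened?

  100 → stock rod 1 (new)  [load 100/700]
  275 → stock rod 1  [load 375/700]
  275 → stock rod 1  [load 650/700]
  200 → stock rod 2 (new)  [load 200/700]
  100 → stock rod 2  [load 300/700]
  200 → stock rod 2  [load 500/700]
  150 → stock rod 2  [load 650/700]
  75 → stock rod 3 (new)  [load 75/700]
  175 → stock rod 3  [load 250/700]
  250 → stock rod 3  [load 500/700]
  525 → stock rod 4 (new)  [load 525/700]
  250 → stock rod 5 (new)  [load 250/700]
  275 → stock rod 5  [load 525/700]
  150 → stock rod 3  [load 650/700]
5 stock rods opened.

5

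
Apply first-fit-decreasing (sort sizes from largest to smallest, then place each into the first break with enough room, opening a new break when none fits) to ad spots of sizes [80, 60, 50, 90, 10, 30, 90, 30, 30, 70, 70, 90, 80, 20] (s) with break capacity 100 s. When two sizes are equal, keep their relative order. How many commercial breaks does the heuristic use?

Sorted descending: 90, 90, 90, 80, 80, 70, 70, 60, 50, 30, 30, 30, 20, 10.
  90 → break 1 (new)  [load 90/100]
  90 → break 2 (new)  [load 90/100]
  90 → break 3 (new)  [load 90/100]
  80 → break 4 (new)  [load 80/100]
  80 → break 5 (new)  [load 80/100]
  70 → break 6 (new)  [load 70/100]
  70 → break 7 (new)  [load 70/100]
  60 → break 8 (new)  [load 60/100]
  50 → break 9 (new)  [load 50/100]
  30 → break 6  [load 100/100]
  30 → break 7  [load 100/100]
  30 → break 8  [load 90/100]
  20 → break 4  [load 100/100]
  10 → break 1  [load 100/100]
9 commercial breaks opened.

9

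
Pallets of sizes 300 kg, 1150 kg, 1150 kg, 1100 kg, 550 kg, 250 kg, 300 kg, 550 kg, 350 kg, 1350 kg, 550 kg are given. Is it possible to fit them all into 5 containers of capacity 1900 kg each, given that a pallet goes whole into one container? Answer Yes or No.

Yes

A valid assignment using 5 containers:
  container 1: 1350 + 550 = 1900
  container 2: 1150 + 550 = 1700
  container 3: 1150 + 550 = 1700
  container 4: 1100 + 350 + 300 = 1750
  container 5: 300 + 250 = 550
Every load is within 1900 kg, so 5 containers suffice.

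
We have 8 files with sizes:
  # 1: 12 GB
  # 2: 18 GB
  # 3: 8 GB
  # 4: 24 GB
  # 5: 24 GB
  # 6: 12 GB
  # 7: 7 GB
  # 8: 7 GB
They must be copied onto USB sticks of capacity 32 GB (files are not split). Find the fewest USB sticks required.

Total = 24 + 24 + 18 + 12 + 12 + 8 + 7 + 7 = 112 GB.
Lower bound: ⌈112/32⌉ = 4 USB sticks.
A packing using 4 USB sticks:
  USB stick 1: 24 + 8 = 32
  USB stick 2: 24 + 7 = 31
  USB stick 3: 18 + 12 = 30
  USB stick 4: 12 + 7 = 19
This matches the lower bound, so 4 is optimal.

4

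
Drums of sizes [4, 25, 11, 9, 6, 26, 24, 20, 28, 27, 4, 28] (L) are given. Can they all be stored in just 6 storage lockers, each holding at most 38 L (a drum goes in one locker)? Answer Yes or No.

Total = 212 L; ⌈212/38⌉ = 6.
7 drums each exceed half the capacity and cannot share a locker, forcing at least 7 storage lockers.
At least 7 storage lockers are required, but only 6 are allowed.

No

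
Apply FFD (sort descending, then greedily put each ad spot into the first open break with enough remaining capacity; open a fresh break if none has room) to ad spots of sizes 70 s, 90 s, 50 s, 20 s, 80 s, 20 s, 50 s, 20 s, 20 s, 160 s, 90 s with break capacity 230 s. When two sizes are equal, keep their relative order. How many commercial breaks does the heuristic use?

3

Sorted descending: 160, 90, 90, 80, 70, 50, 50, 20, 20, 20, 20.
  160 → break 1 (new)  [load 160/230]
  90 → break 2 (new)  [load 90/230]
  90 → break 2  [load 180/230]
  80 → break 3 (new)  [load 80/230]
  70 → break 1  [load 230/230]
  50 → break 2  [load 230/230]
  50 → break 3  [load 130/230]
  20 → break 3  [load 150/230]
  20 → break 3  [load 170/230]
  20 → break 3  [load 190/230]
  20 → break 3  [load 210/230]
3 commercial breaks opened.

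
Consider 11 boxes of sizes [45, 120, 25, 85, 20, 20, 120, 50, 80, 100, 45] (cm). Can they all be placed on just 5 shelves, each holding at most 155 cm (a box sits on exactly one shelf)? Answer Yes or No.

A valid assignment using 5 shelves:
  shelf 1: 120 + 25 = 145
  shelf 2: 120 + 20 = 140
  shelf 3: 100 + 50 = 150
  shelf 4: 85 + 45 + 20 = 150
  shelf 5: 80 + 45 = 125
Every load is within 155 cm, so 5 shelves suffice.

Yes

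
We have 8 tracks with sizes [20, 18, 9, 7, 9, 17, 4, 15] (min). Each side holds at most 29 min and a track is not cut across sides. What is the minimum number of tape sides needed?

4

Total = 20 + 18 + 17 + 15 + 9 + 9 + 7 + 4 = 99 min.
Lower bound: ⌈99/29⌉ = 4 tape sides.
A packing using 4 tape sides:
  side 1: 20 + 9 = 29
  side 2: 18 + 9 = 27
  side 3: 17 + 7 + 4 = 28
  side 4: 15 = 15
This matches the lower bound, so 4 is optimal.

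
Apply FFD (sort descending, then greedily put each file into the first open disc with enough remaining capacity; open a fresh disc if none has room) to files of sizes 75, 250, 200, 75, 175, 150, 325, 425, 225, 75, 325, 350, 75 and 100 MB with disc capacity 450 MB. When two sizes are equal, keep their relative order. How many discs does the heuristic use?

7

Sorted descending: 425, 350, 325, 325, 250, 225, 200, 175, 150, 100, 75, 75, 75, 75.
  425 → disc 1 (new)  [load 425/450]
  350 → disc 2 (new)  [load 350/450]
  325 → disc 3 (new)  [load 325/450]
  325 → disc 4 (new)  [load 325/450]
  250 → disc 5 (new)  [load 250/450]
  225 → disc 6 (new)  [load 225/450]
  200 → disc 5  [load 450/450]
  175 → disc 6  [load 400/450]
  150 → disc 7 (new)  [load 150/450]
  100 → disc 2  [load 450/450]
  75 → disc 3  [load 400/450]
  75 → disc 4  [load 400/450]
  75 → disc 7  [load 225/450]
  75 → disc 7  [load 300/450]
7 discs opened.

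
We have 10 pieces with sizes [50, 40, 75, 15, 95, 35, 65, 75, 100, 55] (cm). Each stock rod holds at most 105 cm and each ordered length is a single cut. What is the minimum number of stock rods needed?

Total = 100 + 95 + 75 + 75 + 65 + 55 + 50 + 40 + 35 + 15 = 605 cm.
Lower bound: ⌈605/105⌉ = 6 stock rods.
A packing using 7 stock rods:
  stock rod 1: 100 = 100
  stock rod 2: 95 = 95
  stock rod 3: 75 + 15 = 90
  stock rod 4: 75 = 75
  stock rod 5: 65 + 40 = 105
  stock rod 6: 55 + 50 = 105
  stock rod 7: 35 = 35
No arrangement into 6 stock rods stays within capacity, so 7 is optimal.

7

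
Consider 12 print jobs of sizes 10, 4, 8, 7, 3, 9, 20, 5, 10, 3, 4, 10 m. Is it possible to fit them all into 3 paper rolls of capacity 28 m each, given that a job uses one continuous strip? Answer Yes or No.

Total = 93 m; ⌈93/28⌉ = 4.
At least 4 paper rolls are required, but only 3 are allowed.

No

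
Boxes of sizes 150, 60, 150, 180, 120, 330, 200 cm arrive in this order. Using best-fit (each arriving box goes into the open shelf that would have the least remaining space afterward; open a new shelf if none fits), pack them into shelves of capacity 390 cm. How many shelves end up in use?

  150 → shelf 1 (new)  [load 150/390]
  60 → shelf 1  [load 210/390]
  150 → shelf 1  [load 360/390]
  180 → shelf 2 (new)  [load 180/390]
  120 → shelf 2  [load 300/390]
  330 → shelf 3 (new)  [load 330/390]
  200 → shelf 4 (new)  [load 200/390]
4 shelves opened.

4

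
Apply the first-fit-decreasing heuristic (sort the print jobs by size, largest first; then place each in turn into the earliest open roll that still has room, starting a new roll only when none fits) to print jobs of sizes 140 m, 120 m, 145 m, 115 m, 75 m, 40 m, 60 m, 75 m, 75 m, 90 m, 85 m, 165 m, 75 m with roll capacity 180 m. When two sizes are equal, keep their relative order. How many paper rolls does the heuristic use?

8

Sorted descending: 165, 145, 140, 120, 115, 90, 85, 75, 75, 75, 75, 60, 40.
  165 → roll 1 (new)  [load 165/180]
  145 → roll 2 (new)  [load 145/180]
  140 → roll 3 (new)  [load 140/180]
  120 → roll 4 (new)  [load 120/180]
  115 → roll 5 (new)  [load 115/180]
  90 → roll 6 (new)  [load 90/180]
  85 → roll 6  [load 175/180]
  75 → roll 7 (new)  [load 75/180]
  75 → roll 7  [load 150/180]
  75 → roll 8 (new)  [load 75/180]
  75 → roll 8  [load 150/180]
  60 → roll 4  [load 180/180]
  40 → roll 3  [load 180/180]
8 paper rolls opened.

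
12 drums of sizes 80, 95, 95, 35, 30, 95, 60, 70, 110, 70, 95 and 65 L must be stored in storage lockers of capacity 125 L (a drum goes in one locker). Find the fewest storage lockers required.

Total = 110 + 95 + 95 + 95 + 95 + 80 + 70 + 70 + 65 + 60 + 35 + 30 = 900 L.
Lower bound: ⌈900/125⌉ = 8 storage lockers.
Also, 9 drums each exceed 125/2 L, and no two of those can share a locker, so at least 9 storage lockers are needed.
A packing using 9 storage lockers:
  locker 1: 110 = 110
  locker 2: 95 + 30 = 125
  locker 3: 95 = 95
  locker 4: 95 = 95
  locker 5: 95 = 95
  locker 6: 80 + 35 = 115
  locker 7: 70 = 70
  locker 8: 70 = 70
  locker 9: 65 + 60 = 125
This matches the lower bound, so 9 is optimal.

9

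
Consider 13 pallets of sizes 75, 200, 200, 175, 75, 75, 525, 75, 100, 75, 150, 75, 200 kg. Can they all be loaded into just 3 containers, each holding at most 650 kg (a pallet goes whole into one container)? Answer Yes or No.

Total = 2000 kg; ⌈2000/650⌉ = 4.
At least 4 containers are required, but only 3 are allowed.

No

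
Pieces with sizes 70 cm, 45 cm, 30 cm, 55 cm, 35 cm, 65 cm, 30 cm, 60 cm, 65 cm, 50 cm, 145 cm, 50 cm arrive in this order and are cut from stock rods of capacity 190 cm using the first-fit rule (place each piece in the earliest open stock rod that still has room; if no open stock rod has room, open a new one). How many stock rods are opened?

  70 → stock rod 1 (new)  [load 70/190]
  45 → stock rod 1  [load 115/190]
  30 → stock rod 1  [load 145/190]
  55 → stock rod 2 (new)  [load 55/190]
  35 → stock rod 1  [load 180/190]
  65 → stock rod 2  [load 120/190]
  30 → stock rod 2  [load 150/190]
  60 → stock rod 3 (new)  [load 60/190]
  65 → stock rod 3  [load 125/190]
  50 → stock rod 3  [load 175/190]
  145 → stock rod 4 (new)  [load 145/190]
  50 → stock rod 5 (new)  [load 50/190]
5 stock rods opened.

5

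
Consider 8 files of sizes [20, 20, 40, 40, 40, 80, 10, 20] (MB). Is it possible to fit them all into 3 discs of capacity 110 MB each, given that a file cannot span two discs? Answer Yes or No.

A valid assignment using 3 discs:
  disc 1: 80 + 20 + 10 = 110
  disc 2: 40 + 40 + 20 = 100
  disc 3: 40 + 20 = 60
Every load is within 110 MB, so 3 discs suffice.

Yes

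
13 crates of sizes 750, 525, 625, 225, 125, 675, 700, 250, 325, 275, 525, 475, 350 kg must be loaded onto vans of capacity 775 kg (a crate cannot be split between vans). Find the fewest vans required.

Total = 750 + 700 + 675 + 625 + 525 + 525 + 475 + 350 + 325 + 275 + 250 + 225 + 125 = 5825 kg.
Lower bound: ⌈5825/775⌉ = 8 vans.
A packing using 8 vans:
  van 1: 750 = 750
  van 2: 700 = 700
  van 3: 675 = 675
  van 4: 625 + 125 = 750
  van 5: 525 + 250 = 775
  van 6: 525 + 225 = 750
  van 7: 475 + 275 = 750
  van 8: 350 + 325 = 675
This matches the lower bound, so 8 is optimal.

8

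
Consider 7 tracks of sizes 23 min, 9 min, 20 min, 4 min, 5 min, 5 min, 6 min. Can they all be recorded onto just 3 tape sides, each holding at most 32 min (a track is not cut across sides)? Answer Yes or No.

A valid assignment using 3 tape sides:
  side 1: 23 + 9 = 32
  side 2: 20 + 6 + 5 = 31
  side 3: 5 + 4 = 9
Every load is within 32 min, so 3 tape sides suffice.

Yes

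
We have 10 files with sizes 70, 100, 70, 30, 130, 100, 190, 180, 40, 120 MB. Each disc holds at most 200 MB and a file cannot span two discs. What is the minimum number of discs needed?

6

Total = 190 + 180 + 130 + 120 + 100 + 100 + 70 + 70 + 40 + 30 = 1030 MB.
Lower bound: ⌈1030/200⌉ = 6 discs.
A packing using 6 discs:
  disc 1: 190 = 190
  disc 2: 180 = 180
  disc 3: 130 + 70 = 200
  disc 4: 120 + 70 = 190
  disc 5: 100 + 100 = 200
  disc 6: 40 + 30 = 70
This matches the lower bound, so 6 is optimal.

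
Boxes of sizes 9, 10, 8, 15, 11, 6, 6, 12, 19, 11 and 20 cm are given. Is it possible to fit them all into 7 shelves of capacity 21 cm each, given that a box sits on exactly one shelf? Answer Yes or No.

A valid assignment using 7 shelves:
  shelf 1: 20 = 20
  shelf 2: 19 = 19
  shelf 3: 15 + 6 = 21
  shelf 4: 12 + 9 = 21
  shelf 5: 11 + 10 = 21
  shelf 6: 11 + 8 = 19
  shelf 7: 6 = 6
Every load is within 21 cm, so 7 shelves suffice.

Yes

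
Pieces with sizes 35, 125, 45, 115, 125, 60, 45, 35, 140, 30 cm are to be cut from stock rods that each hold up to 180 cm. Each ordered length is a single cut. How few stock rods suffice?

Total = 140 + 125 + 125 + 115 + 60 + 45 + 45 + 35 + 35 + 30 = 755 cm.
Lower bound: ⌈755/180⌉ = 5 stock rods.
A packing using 5 stock rods:
  stock rod 1: 140 + 35 = 175
  stock rod 2: 125 + 45 = 170
  stock rod 3: 125 + 45 = 170
  stock rod 4: 115 + 60 = 175
  stock rod 5: 35 + 30 = 65
This matches the lower bound, so 5 is optimal.

5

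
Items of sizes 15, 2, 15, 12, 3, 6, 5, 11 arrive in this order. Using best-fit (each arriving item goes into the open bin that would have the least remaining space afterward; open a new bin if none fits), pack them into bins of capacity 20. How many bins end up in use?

4

  15 → bin 1 (new)  [load 15/20]
  2 → bin 1  [load 17/20]
  15 → bin 2 (new)  [load 15/20]
  12 → bin 3 (new)  [load 12/20]
  3 → bin 1  [load 20/20]
  6 → bin 3  [load 18/20]
  5 → bin 2  [load 20/20]
  11 → bin 4 (new)  [load 11/20]
4 bins opened.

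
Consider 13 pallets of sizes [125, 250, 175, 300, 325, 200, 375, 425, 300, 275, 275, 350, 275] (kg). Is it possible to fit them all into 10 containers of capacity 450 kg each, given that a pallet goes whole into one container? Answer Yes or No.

Yes

A valid assignment using 10 containers:
  container 1: 425 = 425
  container 2: 375 = 375
  container 3: 350 = 350
  container 4: 325 + 125 = 450
  container 5: 300 = 300
  container 6: 300 = 300
  container 7: 275 + 175 = 450
  container 8: 275 = 275
  container 9: 275 = 275
  container 10: 250 + 200 = 450
Every load is within 450 kg, so 10 containers suffice.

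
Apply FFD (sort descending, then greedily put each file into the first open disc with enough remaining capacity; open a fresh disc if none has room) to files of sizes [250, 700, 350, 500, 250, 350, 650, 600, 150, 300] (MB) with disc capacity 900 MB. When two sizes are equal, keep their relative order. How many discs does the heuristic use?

Sorted descending: 700, 650, 600, 500, 350, 350, 300, 250, 250, 150.
  700 → disc 1 (new)  [load 700/900]
  650 → disc 2 (new)  [load 650/900]
  600 → disc 3 (new)  [load 600/900]
  500 → disc 4 (new)  [load 500/900]
  350 → disc 4  [load 850/900]
  350 → disc 5 (new)  [load 350/900]
  300 → disc 3  [load 900/900]
  250 → disc 2  [load 900/900]
  250 → disc 5  [load 600/900]
  150 → disc 1  [load 850/900]
5 discs opened.

5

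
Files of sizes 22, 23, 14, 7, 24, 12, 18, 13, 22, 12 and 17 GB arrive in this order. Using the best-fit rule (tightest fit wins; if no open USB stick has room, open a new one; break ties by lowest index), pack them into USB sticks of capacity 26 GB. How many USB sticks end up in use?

9

  22 → USB stick 1 (new)  [load 22/26]
  23 → USB stick 2 (new)  [load 23/26]
  14 → USB stick 3 (new)  [load 14/26]
  7 → USB stick 3  [load 21/26]
  24 → USB stick 4 (new)  [load 24/26]
  12 → USB stick 5 (new)  [load 12/26]
  18 → USB stick 6 (new)  [load 18/26]
  13 → USB stick 5  [load 25/26]
  22 → USB stick 7 (new)  [load 22/26]
  12 → USB stick 8 (new)  [load 12/26]
  17 → USB stick 9 (new)  [load 17/26]
9 USB sticks opened.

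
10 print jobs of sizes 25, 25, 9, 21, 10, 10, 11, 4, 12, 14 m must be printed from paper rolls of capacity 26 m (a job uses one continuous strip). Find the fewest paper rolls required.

Total = 25 + 25 + 21 + 14 + 12 + 11 + 10 + 10 + 9 + 4 = 141 m.
Lower bound: ⌈141/26⌉ = 6 paper rolls.
A packing using 6 paper rolls:
  roll 1: 25 = 25
  roll 2: 25 = 25
  roll 3: 21 + 4 = 25
  roll 4: 14 + 12 = 26
  roll 5: 11 + 10 = 21
  roll 6: 10 + 9 = 19
This matches the lower bound, so 6 is optimal.

6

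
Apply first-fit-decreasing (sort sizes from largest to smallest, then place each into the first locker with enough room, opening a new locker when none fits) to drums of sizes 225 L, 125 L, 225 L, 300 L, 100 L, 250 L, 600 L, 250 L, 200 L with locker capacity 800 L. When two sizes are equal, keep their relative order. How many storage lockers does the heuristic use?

3

Sorted descending: 600, 300, 250, 250, 225, 225, 200, 125, 100.
  600 → locker 1 (new)  [load 600/800]
  300 → locker 2 (new)  [load 300/800]
  250 → locker 2  [load 550/800]
  250 → locker 2  [load 800/800]
  225 → locker 3 (new)  [load 225/800]
  225 → locker 3  [load 450/800]
  200 → locker 1  [load 800/800]
  125 → locker 3  [load 575/800]
  100 → locker 3  [load 675/800]
3 storage lockers opened.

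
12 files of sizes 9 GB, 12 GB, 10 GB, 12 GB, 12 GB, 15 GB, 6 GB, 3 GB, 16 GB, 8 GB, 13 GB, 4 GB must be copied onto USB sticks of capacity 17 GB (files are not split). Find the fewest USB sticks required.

8

Total = 16 + 15 + 13 + 12 + 12 + 12 + 10 + 9 + 8 + 6 + 4 + 3 = 120 GB.
Lower bound: ⌈120/17⌉ = 8 USB sticks.
A packing using 8 USB sticks:
  USB stick 1: 16 = 16
  USB stick 2: 15 = 15
  USB stick 3: 13 + 4 = 17
  USB stick 4: 12 + 3 = 15
  USB stick 5: 12 = 12
  USB stick 6: 12 = 12
  USB stick 7: 10 + 6 = 16
  USB stick 8: 9 + 8 = 17
This matches the lower bound, so 8 is optimal.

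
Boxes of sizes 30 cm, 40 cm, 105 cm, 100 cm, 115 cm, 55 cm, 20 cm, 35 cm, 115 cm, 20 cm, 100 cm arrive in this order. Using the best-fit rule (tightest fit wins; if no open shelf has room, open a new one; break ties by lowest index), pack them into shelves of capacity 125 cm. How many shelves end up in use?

7

  30 → shelf 1 (new)  [load 30/125]
  40 → shelf 1  [load 70/125]
  105 → shelf 2 (new)  [load 105/125]
  100 → shelf 3 (new)  [load 100/125]
  115 → shelf 4 (new)  [load 115/125]
  55 → shelf 1  [load 125/125]
  20 → shelf 2  [load 125/125]
  35 → shelf 5 (new)  [load 35/125]
  115 → shelf 6 (new)  [load 115/125]
  20 → shelf 3  [load 120/125]
  100 → shelf 7 (new)  [load 100/125]
7 shelves opened.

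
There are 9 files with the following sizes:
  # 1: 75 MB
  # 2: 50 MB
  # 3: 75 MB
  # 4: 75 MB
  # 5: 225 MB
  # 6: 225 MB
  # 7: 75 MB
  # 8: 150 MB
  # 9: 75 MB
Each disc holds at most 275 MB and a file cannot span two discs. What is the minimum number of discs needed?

Total = 225 + 225 + 150 + 75 + 75 + 75 + 75 + 75 + 50 = 1025 MB.
Lower bound: ⌈1025/275⌉ = 4 discs.
A packing using 5 discs:
  disc 1: 225 + 50 = 275
  disc 2: 225 = 225
  disc 3: 150 + 75 = 225
  disc 4: 75 + 75 + 75 = 225
  disc 5: 75 = 75
No arrangement into 4 discs stays within capacity, so 5 is optimal.

5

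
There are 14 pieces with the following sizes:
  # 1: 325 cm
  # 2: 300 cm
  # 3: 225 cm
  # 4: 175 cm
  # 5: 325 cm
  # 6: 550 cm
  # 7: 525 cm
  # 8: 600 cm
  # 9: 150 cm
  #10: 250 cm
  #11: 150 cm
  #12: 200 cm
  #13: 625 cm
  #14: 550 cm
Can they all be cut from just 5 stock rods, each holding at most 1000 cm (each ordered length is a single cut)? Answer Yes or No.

Yes

A valid assignment using 5 stock rods:
  stock rod 1: 625 + 325 = 950
  stock rod 2: 600 + 225 + 175 = 1000
  stock rod 3: 550 + 300 + 150 = 1000
  stock rod 4: 550 + 250 + 200 = 1000
  stock rod 5: 525 + 325 + 150 = 1000
Every load is within 1000 cm, so 5 stock rods suffice.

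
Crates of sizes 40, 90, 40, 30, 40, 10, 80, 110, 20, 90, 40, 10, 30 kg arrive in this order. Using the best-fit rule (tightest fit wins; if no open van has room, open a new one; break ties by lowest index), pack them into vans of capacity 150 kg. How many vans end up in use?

  40 → van 1 (new)  [load 40/150]
  90 → van 1  [load 130/150]
  40 → van 2 (new)  [load 40/150]
  30 → van 2  [load 70/150]
  40 → van 2  [load 110/150]
  10 → van 1  [load 140/150]
  80 → van 3 (new)  [load 80/150]
  110 → van 4 (new)  [load 110/150]
  20 → van 2  [load 130/150]
  90 → van 5 (new)  [load 90/150]
  40 → van 4  [load 150/150]
  10 → van 1  [load 150/150]
  30 → van 5  [load 120/150]
5 vans opened.

5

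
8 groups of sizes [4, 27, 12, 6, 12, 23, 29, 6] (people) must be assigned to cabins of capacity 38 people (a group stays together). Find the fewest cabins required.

4

Total = 29 + 27 + 23 + 12 + 12 + 6 + 6 + 4 = 119 people.
Lower bound: ⌈119/38⌉ = 4 cabins.
A packing using 4 cabins:
  cabin 1: 29 + 6 = 35
  cabin 2: 27 + 6 + 4 = 37
  cabin 3: 23 + 12 = 35
  cabin 4: 12 = 12
This matches the lower bound, so 4 is optimal.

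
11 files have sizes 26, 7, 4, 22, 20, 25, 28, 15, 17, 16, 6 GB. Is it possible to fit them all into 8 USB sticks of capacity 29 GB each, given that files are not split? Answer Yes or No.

A valid assignment using 8 USB sticks:
  USB stick 1: 28 = 28
  USB stick 2: 26 = 26
  USB stick 3: 25 + 4 = 29
  USB stick 4: 22 + 7 = 29
  USB stick 5: 20 + 6 = 26
  USB stick 6: 17 = 17
  USB stick 7: 16 = 16
  USB stick 8: 15 = 15
Every load is within 29 GB, so 8 USB sticks suffice.

Yes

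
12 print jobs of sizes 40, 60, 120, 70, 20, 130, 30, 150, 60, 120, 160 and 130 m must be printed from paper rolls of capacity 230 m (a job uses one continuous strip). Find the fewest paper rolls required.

Total = 160 + 150 + 130 + 130 + 120 + 120 + 70 + 60 + 60 + 40 + 30 + 20 = 1090 m.
Lower bound: ⌈1090/230⌉ = 5 paper rolls.
Also, 6 print jobs each exceed 115 m, and no two of those can share a roll, so at least 6 paper rolls are needed.
A packing using 6 paper rolls:
  roll 1: 160 + 70 = 230
  roll 2: 150 + 60 + 20 = 230
  roll 3: 130 + 60 + 40 = 230
  roll 4: 130 + 30 = 160
  roll 5: 120 = 120
  roll 6: 120 = 120
This matches the lower bound, so 6 is optimal.

6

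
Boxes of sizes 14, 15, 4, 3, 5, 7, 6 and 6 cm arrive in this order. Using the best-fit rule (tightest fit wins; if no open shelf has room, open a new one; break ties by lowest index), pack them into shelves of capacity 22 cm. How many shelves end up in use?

  14 → shelf 1 (new)  [load 14/22]
  15 → shelf 2 (new)  [load 15/22]
  4 → shelf 2  [load 19/22]
  3 → shelf 2  [load 22/22]
  5 → shelf 1  [load 19/22]
  7 → shelf 3 (new)  [load 7/22]
  6 → shelf 3  [load 13/22]
  6 → shelf 3  [load 19/22]
3 shelves opened.

3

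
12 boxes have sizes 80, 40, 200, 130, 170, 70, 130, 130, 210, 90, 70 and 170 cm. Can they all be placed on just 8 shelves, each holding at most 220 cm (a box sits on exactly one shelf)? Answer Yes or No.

Yes

A valid assignment using 8 shelves:
  shelf 1: 210 = 210
  shelf 2: 200 = 200
  shelf 3: 170 + 40 = 210
  shelf 4: 170 = 170
  shelf 5: 130 + 90 = 220
  shelf 6: 130 + 80 = 210
  shelf 7: 130 + 70 = 200
  shelf 8: 70 = 70
Every load is within 220 cm, so 8 shelves suffice.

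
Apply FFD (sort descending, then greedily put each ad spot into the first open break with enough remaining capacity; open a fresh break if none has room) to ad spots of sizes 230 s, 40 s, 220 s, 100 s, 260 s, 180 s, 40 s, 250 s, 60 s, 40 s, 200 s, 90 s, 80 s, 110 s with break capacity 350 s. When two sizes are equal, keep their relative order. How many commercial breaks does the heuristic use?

6

Sorted descending: 260, 250, 230, 220, 200, 180, 110, 100, 90, 80, 60, 40, 40, 40.
  260 → break 1 (new)  [load 260/350]
  250 → break 2 (new)  [load 250/350]
  230 → break 3 (new)  [load 230/350]
  220 → break 4 (new)  [load 220/350]
  200 → break 5 (new)  [load 200/350]
  180 → break 6 (new)  [load 180/350]
  110 → break 3  [load 340/350]
  100 → break 2  [load 350/350]
  90 → break 1  [load 350/350]
  80 → break 4  [load 300/350]
  60 → break 5  [load 260/350]
  40 → break 4  [load 340/350]
  40 → break 5  [load 300/350]
  40 → break 5  [load 340/350]
6 commercial breaks opened.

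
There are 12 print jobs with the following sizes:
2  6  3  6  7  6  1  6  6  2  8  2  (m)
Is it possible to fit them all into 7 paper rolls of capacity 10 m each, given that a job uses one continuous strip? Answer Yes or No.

A valid assignment using 7 paper rolls:
  roll 1: 8 + 2 = 10
  roll 2: 7 + 3 = 10
  roll 3: 6 + 2 + 2 = 10
  roll 4: 6 + 1 = 7
  roll 5: 6 = 6
  roll 6: 6 = 6
  roll 7: 6 = 6
Every load is within 10 m, so 7 paper rolls suffice.

Yes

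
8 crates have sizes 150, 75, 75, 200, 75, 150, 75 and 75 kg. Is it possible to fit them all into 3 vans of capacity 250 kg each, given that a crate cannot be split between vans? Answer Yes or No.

Total = 875 kg; ⌈875/250⌉ = 4.
At least 4 vans are required, but only 3 are allowed.

No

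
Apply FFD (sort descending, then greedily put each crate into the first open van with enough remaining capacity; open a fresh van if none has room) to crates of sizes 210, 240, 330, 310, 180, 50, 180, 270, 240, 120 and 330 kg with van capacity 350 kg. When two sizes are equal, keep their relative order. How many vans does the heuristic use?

9

Sorted descending: 330, 330, 310, 270, 240, 240, 210, 180, 180, 120, 50.
  330 → van 1 (new)  [load 330/350]
  330 → van 2 (new)  [load 330/350]
  310 → van 3 (new)  [load 310/350]
  270 → van 4 (new)  [load 270/350]
  240 → van 5 (new)  [load 240/350]
  240 → van 6 (new)  [load 240/350]
  210 → van 7 (new)  [load 210/350]
  180 → van 8 (new)  [load 180/350]
  180 → van 9 (new)  [load 180/350]
  120 → van 7  [load 330/350]
  50 → van 4  [load 320/350]
9 vans opened.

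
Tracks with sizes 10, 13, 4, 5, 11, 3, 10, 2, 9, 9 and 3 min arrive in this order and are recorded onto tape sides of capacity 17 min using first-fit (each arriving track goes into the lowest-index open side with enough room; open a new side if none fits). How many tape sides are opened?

  10 → side 1 (new)  [load 10/17]
  13 → side 2 (new)  [load 13/17]
  4 → side 1  [load 14/17]
  5 → side 3 (new)  [load 5/17]
  11 → side 3  [load 16/17]
  3 → side 1  [load 17/17]
  10 → side 4 (new)  [load 10/17]
  2 → side 2  [load 15/17]
  9 → side 5 (new)  [load 9/17]
  9 → side 6 (new)  [load 9/17]
  3 → side 4  [load 13/17]
6 tape sides opened.

6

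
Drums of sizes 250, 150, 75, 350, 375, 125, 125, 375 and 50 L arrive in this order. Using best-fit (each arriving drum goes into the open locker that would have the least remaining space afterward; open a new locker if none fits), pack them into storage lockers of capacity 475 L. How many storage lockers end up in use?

5

  250 → locker 1 (new)  [load 250/475]
  150 → locker 1  [load 400/475]
  75 → locker 1  [load 475/475]
  350 → locker 2 (new)  [load 350/475]
  375 → locker 3 (new)  [load 375/475]
  125 → locker 2  [load 475/475]
  125 → locker 4 (new)  [load 125/475]
  375 → locker 5 (new)  [load 375/475]
  50 → locker 3  [load 425/475]
5 storage lockers opened.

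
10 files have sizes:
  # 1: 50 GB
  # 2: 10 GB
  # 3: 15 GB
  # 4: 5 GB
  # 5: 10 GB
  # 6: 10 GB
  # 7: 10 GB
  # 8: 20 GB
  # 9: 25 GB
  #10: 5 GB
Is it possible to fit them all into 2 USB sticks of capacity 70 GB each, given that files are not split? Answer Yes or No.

No

Total = 160 GB; ⌈160/70⌉ = 3.
At least 3 USB sticks are required, but only 2 are allowed.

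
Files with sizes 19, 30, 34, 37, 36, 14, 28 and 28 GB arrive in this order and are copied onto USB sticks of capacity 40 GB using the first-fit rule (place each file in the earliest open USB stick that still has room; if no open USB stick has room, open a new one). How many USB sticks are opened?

7

  19 → USB stick 1 (new)  [load 19/40]
  30 → USB stick 2 (new)  [load 30/40]
  34 → USB stick 3 (new)  [load 34/40]
  37 → USB stick 4 (new)  [load 37/40]
  36 → USB stick 5 (new)  [load 36/40]
  14 → USB stick 1  [load 33/40]
  28 → USB stick 6 (new)  [load 28/40]
  28 → USB stick 7 (new)  [load 28/40]
7 USB sticks opened.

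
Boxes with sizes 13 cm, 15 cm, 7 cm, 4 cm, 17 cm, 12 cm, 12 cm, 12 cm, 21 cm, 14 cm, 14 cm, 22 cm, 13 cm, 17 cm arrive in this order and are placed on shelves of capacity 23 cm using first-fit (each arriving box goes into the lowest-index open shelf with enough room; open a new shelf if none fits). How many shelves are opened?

12

  13 → shelf 1 (new)  [load 13/23]
  15 → shelf 2 (new)  [load 15/23]
  7 → shelf 1  [load 20/23]
  4 → shelf 2  [load 19/23]
  17 → shelf 3 (new)  [load 17/23]
  12 → shelf 4 (new)  [load 12/23]
  12 → shelf 5 (new)  [load 12/23]
  12 → shelf 6 (new)  [load 12/23]
  21 → shelf 7 (new)  [load 21/23]
  14 → shelf 8 (new)  [load 14/23]
  14 → shelf 9 (new)  [load 14/23]
  22 → shelf 10 (new)  [load 22/23]
  13 → shelf 11 (new)  [load 13/23]
  17 → shelf 12 (new)  [load 17/23]
12 shelves opened.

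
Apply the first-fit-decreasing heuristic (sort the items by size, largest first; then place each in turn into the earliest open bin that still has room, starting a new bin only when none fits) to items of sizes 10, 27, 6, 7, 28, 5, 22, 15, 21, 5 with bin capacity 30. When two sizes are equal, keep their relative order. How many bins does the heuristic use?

Sorted descending: 28, 27, 22, 21, 15, 10, 7, 6, 5, 5.
  28 → bin 1 (new)  [load 28/30]
  27 → bin 2 (new)  [load 27/30]
  22 → bin 3 (new)  [load 22/30]
  21 → bin 4 (new)  [load 21/30]
  15 → bin 5 (new)  [load 15/30]
  10 → bin 5  [load 25/30]
  7 → bin 3  [load 29/30]
  6 → bin 4  [load 27/30]
  5 → bin 5  [load 30/30]
  5 → bin 6 (new)  [load 5/30]
6 bins opened.

6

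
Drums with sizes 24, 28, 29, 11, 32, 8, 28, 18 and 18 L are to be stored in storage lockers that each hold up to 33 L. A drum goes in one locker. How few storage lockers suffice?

Total = 32 + 29 + 28 + 28 + 24 + 18 + 18 + 11 + 8 = 196 L.
Lower bound: ⌈196/33⌉ = 6 storage lockers.
Also, 7 drums each exceed 33/2 L, and no two of those can share a locker, so at least 7 storage lockers are needed.
A packing using 7 storage lockers:
  locker 1: 32 = 32
  locker 2: 29 = 29
  locker 3: 28 = 28
  locker 4: 28 = 28
  locker 5: 24 + 8 = 32
  locker 6: 18 + 11 = 29
  locker 7: 18 = 18
This matches the lower bound, so 7 is optimal.

7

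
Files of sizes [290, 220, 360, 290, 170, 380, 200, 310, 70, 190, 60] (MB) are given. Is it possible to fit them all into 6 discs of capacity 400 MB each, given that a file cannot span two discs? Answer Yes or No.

No

Total = 2540 MB; ⌈2540/400⌉ = 7.
At least 7 discs are required, but only 6 are allowed.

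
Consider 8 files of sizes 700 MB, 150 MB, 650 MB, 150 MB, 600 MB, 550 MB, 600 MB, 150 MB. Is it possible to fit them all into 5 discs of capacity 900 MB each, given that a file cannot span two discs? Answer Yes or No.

A valid assignment using 5 discs:
  disc 1: 700 + 150 = 850
  disc 2: 650 + 150 = 800
  disc 3: 600 + 150 = 750
  disc 4: 600 = 600
  disc 5: 550 = 550
Every load is within 900 MB, so 5 discs suffice.

Yes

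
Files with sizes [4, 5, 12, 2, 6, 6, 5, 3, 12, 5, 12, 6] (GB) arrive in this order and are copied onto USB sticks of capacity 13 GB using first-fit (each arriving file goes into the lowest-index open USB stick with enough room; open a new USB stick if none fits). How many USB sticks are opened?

  4 → USB stick 1 (new)  [load 4/13]
  5 → USB stick 1  [load 9/13]
  12 → USB stick 2 (new)  [load 12/13]
  2 → USB stick 1  [load 11/13]
  6 → USB stick 3 (new)  [load 6/13]
  6 → USB stick 3  [load 12/13]
  5 → USB stick 4 (new)  [load 5/13]
  3 → USB stick 4  [load 8/13]
  12 → USB stick 5 (new)  [load 12/13]
  5 → USB stick 4  [load 13/13]
  12 → USB stick 6 (new)  [load 12/13]
  6 → USB stick 7 (new)  [load 6/13]
7 USB sticks opened.

7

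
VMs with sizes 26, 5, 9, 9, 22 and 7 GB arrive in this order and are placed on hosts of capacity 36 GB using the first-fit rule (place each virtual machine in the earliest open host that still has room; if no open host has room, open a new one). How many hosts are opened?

  26 → host 1 (new)  [load 26/36]
  5 → host 1  [load 31/36]
  9 → host 2 (new)  [load 9/36]
  9 → host 2  [load 18/36]
  22 → host 3 (new)  [load 22/36]
  7 → host 2  [load 25/36]
3 hosts opened.

3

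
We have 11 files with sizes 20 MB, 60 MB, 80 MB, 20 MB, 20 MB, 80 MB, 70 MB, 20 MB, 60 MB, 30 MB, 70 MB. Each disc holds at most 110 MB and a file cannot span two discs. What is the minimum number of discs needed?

Total = 80 + 80 + 70 + 70 + 60 + 60 + 30 + 20 + 20 + 20 + 20 = 530 MB.
Lower bound: ⌈530/110⌉ = 5 discs.
Also, 6 files each exceed 55 MB, and no two of those can share a disc, so at least 6 discs are needed.
A packing using 6 discs:
  disc 1: 80 + 30 = 110
  disc 2: 80 + 20 = 100
  disc 3: 70 + 20 + 20 = 110
  disc 4: 70 + 20 = 90
  disc 5: 60 = 60
  disc 6: 60 = 60
This matches the lower bound, so 6 is optimal.

6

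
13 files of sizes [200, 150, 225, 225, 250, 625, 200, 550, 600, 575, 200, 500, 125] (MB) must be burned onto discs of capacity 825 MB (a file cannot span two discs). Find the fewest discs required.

Total = 625 + 600 + 575 + 550 + 500 + 250 + 225 + 225 + 200 + 200 + 200 + 150 + 125 = 4425 MB.
Lower bound: ⌈4425/825⌉ = 6 discs.
A packing using 6 discs:
  disc 1: 625 + 200 = 825
  disc 2: 600 + 225 = 825
  disc 3: 575 + 250 = 825
  disc 4: 550 + 225 = 775
  disc 5: 500 + 200 + 125 = 825
  disc 6: 200 + 150 = 350
This matches the lower bound, so 6 is optimal.

6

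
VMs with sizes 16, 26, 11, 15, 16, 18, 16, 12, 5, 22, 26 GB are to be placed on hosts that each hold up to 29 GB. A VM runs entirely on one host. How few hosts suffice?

Total = 26 + 26 + 22 + 18 + 16 + 16 + 16 + 15 + 12 + 11 + 5 = 183 GB.
Lower bound: ⌈183/29⌉ = 7 hosts.
Also, 8 VMs each exceed 29/2 GB, and no two of those can share a host, so at least 8 hosts are needed.
A packing using 8 hosts:
  host 1: 26 = 26
  host 2: 26 = 26
  host 3: 22 + 5 = 27
  host 4: 18 + 11 = 29
  host 5: 16 + 12 = 28
  host 6: 16 = 16
  host 7: 16 = 16
  host 8: 15 = 15
This matches the lower bound, so 8 is optimal.

8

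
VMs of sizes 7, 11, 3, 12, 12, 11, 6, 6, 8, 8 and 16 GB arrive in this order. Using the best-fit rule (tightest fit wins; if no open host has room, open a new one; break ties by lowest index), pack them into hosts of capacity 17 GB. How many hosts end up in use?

7

  7 → host 1 (new)  [load 7/17]
  11 → host 2 (new)  [load 11/17]
  3 → host 2  [load 14/17]
  12 → host 3 (new)  [load 12/17]
  12 → host 4 (new)  [load 12/17]
  11 → host 5 (new)  [load 11/17]
  6 → host 5  [load 17/17]
  6 → host 1  [load 13/17]
  8 → host 6 (new)  [load 8/17]
  8 → host 6  [load 16/17]
  16 → host 7 (new)  [load 16/17]
7 hosts opened.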